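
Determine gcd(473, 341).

Euclid: 473 = 1·341 + 132; 341 = 2·132 + 77; 132 = 1·77 + 55; 77 = 1·55 + 22; 55 = 2·22 + 11; 22 = 2·11 + 0. Last nonzero remainder: 11.

11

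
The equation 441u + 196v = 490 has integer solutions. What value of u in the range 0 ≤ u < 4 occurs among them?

2

Reduce mod 196: 441u ≡ 490 (mod 196). With g = gcd(441, 196) = 49 dividing 490, divide through: 9u ≡ 10 (mod 4).
Since gcd(9, 4) = 1, u ≡ 10·(9)⁻¹ ≡ 2 (mod 4). Smallest non-negative: 2.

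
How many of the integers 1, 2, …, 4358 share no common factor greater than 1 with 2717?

3464

Prime factors of 2717: 11, 13, 19. Count integers ≤ 4358 divisible by none of them.
By inclusion–exclusion: 4358 − ⌊4358/11⌋ − ⌊4358/13⌋ − ⌊4358/19⌋ + ⌊4358/143⌋ + ⌊4358/209⌋ + ⌊4358/247⌋ − ⌊4358/2717⌋ = 3464.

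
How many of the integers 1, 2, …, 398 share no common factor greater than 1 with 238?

Prime factors of 238: 2, 7, 17. Count integers ≤ 398 divisible by none of them.
By inclusion–exclusion: 398 − ⌊398/2⌋ − ⌊398/7⌋ − ⌊398/17⌋ + ⌊398/14⌋ + ⌊398/34⌋ + ⌊398/119⌋ − ⌊398/238⌋ = 161.

161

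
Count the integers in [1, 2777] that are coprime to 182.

Prime factors of 182: 2, 7, 13. Count integers ≤ 2777 divisible by none of them.
By inclusion–exclusion: 2777 − ⌊2777/2⌋ − ⌊2777/7⌋ − ⌊2777/13⌋ + ⌊2777/14⌋ + ⌊2777/26⌋ + ⌊2777/91⌋ − ⌊2777/182⌋ = 1099.

1099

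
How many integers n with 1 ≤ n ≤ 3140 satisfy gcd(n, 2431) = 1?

2480

2431 = 11·13·17. Inclusion–exclusion on these primes:
3140 − ⌊3140/11⌋ − ⌊3140/13⌋ − ⌊3140/17⌋ + ⌊3140/143⌋ + ⌊3140/187⌋ + ⌊3140/221⌋ − ⌊3140/2431⌋ = 2480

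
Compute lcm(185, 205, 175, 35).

265475

185 = 5 · 37; 205 = 5 · 41; 175 = 5² · 7; 35 = 5 · 7
lcm takes max exponent of each prime: 5² · 7 · 37 · 41 = 265475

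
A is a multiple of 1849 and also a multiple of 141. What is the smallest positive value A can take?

260709

gcd first: 1849 = 13·141 + 16; 141 = 8·16 + 13; 16 = 1·13 + 3; 13 = 4·3 + 1; 3 = 3·1 + 0 → gcd = 1
lcm = 1849·141/gcd = 260709/1 = 260709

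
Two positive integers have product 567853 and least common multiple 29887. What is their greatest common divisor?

19

gcd·lcm = product, so gcd = 567853/29887 = 19.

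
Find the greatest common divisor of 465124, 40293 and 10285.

gcd(465124, 40293): 465124 = 11·40293 + 21901; 40293 = 1·21901 + 18392; 21901 = 1·18392 + 3509; 18392 = 5·3509 + 847; 3509 = 4·847 + 121; 847 = 7·121 + 0 → 121
gcd(121, 10285): 10285 = 85·121 + 0 → 121

121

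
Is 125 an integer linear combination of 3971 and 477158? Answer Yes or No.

gcd(3971, 477158): 477158 = 120·3971 + 638; 3971 = 6·638 + 143; 638 = 4·143 + 66; 143 = 2·66 + 11; 66 = 6·11 + 0 → 11
11 does not divide 125, so a solution does not exist.

No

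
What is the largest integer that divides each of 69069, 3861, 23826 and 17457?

69069 = 3 · 7 · 11 · 13 · 23; 3861 = 3³ · 11 · 13; 23826 = 2 · 3 · 11 · 19²; 17457 = 3 · 11 · 23²
gcd takes min exponent of each prime: 3 · 11 = 33

33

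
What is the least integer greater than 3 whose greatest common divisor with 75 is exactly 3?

6

Multiples of 3 above 3: 3·2, 3·3, … . Need the cofactor coprime to 75/3 = 25.
Checking s = 2, 3, … the first with gcd(s, 25) = 1 is s = 2, giving 6.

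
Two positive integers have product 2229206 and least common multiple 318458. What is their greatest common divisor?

From gcd × lcm = uv: gcd = 2229206 / 318458 = 7.

7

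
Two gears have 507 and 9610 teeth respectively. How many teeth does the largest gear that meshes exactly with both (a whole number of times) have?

1

Euclid: 9610 = 18·507 + 484; 507 = 1·484 + 23; 484 = 21·23 + 1; 23 = 23·1 + 0. Last nonzero remainder: 1.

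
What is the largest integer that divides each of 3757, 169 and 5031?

13

gcd(3757, 169): 3757 = 22·169 + 39; 169 = 4·39 + 13; 39 = 3·13 + 0 → 13
gcd(13, 5031): 5031 = 387·13 + 0 → 13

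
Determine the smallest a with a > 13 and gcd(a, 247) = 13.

26

247 = 13·19. Any a with gcd(a, 247) = 13 is a multiple of 13, say 13s, with s coprime to 19.
Need s > 13/13, so s ≥ 2. First s ≥ 2 with gcd(s, 19) = 1 is s = 2. Thus a = 13·2 = 26.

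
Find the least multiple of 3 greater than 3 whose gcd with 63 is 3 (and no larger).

6

63 = 3·21. Any x with gcd(x, 63) = 3 is a multiple of 3, say 3s, with s coprime to 21.
Need s > 3/3, so s ≥ 2. First s ≥ 2 with gcd(s, 21) = 1 is s = 2. Thus x = 3·2 = 6.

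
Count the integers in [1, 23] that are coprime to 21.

14

21 = 3·7. Inclusion–exclusion on these primes:
23 − ⌊23/3⌋ − ⌊23/7⌋ + ⌊23/21⌋ = 14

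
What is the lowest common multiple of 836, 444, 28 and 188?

lcm(836, 444) = 836·444/gcd = 371184/4 = 92796
lcm(92796, 28) = 92796·28/gcd = 2598288/4 = 649572
lcm(649572, 188) = 649572·188/gcd = 122119536/4 = 30529884

30529884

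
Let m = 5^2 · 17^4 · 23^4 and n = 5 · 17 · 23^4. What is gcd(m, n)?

23786485

min exponent per shared prime: 5 · 17 · 23^4 = 23786485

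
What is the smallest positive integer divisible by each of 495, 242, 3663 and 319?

11684970

495 = 3² · 5 · 11; 242 = 2 · 11²; 3663 = 3² · 11 · 37; 319 = 11 · 29
lcm takes max exponent of each prime: 2 · 3² · 5 · 11² · 29 · 37 = 11684970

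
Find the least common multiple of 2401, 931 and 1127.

2401 = 7⁴; 931 = 7² · 19; 1127 = 7² · 23
lcm takes max exponent of each prime: 7⁴ · 19 · 23 = 1049237

1049237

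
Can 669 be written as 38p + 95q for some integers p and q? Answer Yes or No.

No

By Bézout, 38p + 95q = 669 has integer solutions iff gcd(38, 95) | 669.
Euclid: 95 = 2·38 + 19; 38 = 2·19 + 0. gcd = 19; 669 mod 19 = 4. No.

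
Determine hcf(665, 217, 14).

7

665 = 5 · 7 · 19; 217 = 7 · 31; 14 = 2 · 7
gcd takes min exponent of each prime: 7 = 7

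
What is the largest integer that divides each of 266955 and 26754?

39

Euclid: 266955 = 9·26754 + 26169; 26754 = 1·26169 + 585; 26169 = 44·585 + 429; 585 = 1·429 + 156; 429 = 2·156 + 117; 156 = 1·117 + 39; 117 = 3·39 + 0. Last nonzero remainder: 39.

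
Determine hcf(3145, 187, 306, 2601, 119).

17

gcd(3145, 187): 3145 = 16·187 + 153; 187 = 1·153 + 34; 153 = 4·34 + 17; 34 = 2·17 + 0 → 17
gcd(17, 306): 306 = 18·17 + 0 → 17
gcd(17, 2601): 2601 = 153·17 + 0 → 17
gcd(17, 119): 119 = 7·17 + 0 → 17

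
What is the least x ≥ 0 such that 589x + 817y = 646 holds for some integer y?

Reduce mod 817: 589x ≡ 646 (mod 817). With g = gcd(589, 817) = 19 dividing 646, divide through: 31x ≡ 34 (mod 43).
Since gcd(31, 43) = 1, x ≡ 34·(31)⁻¹ ≡ 33 (mod 43). Smallest non-negative: 33.

33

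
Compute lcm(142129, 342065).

142129 = 13² · 29²; 342065 = 5 · 37 · 43²
max exponents: 5 · 13² · 29² · 37 · 43² = 48617356385

48617356385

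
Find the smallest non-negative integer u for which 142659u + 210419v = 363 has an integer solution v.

177

gcd(142659, 210419) = 121 (Euclid: 210419 = 1·142659 + 67760; 142659 = 2·67760 + 7139; 67760 = 9·7139 + 3509; 7139 = 2·3509 + 121; 3509 = 29·121 + 0), and 121 | 363.
Extended Euclid: 142659·(59) + 210419·(-40) = 121. Scale by 3: u₀ = 177.
General solution u = u₀ + 1739t; reducing mod 1739 gives u = 177 (and v = -120).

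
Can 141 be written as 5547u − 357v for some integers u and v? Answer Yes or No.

Yes

gcd(5547, 357): 5547 = 15·357 + 192; 357 = 1·192 + 165; 192 = 1·165 + 27; 165 = 6·27 + 3; 27 = 9·3 + 0 → 3
3 divides 141, so a solution exists.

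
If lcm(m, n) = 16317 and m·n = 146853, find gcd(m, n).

gcd·lcm = product, so gcd = 146853/16317 = 9.

9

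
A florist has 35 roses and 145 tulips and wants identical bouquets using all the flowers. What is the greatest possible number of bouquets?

5

35 = 5 · 7
145 = 5 · 29
Common: 5 = 5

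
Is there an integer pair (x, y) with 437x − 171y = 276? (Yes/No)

gcd(437, 171): 437 = 2·171 + 95; 171 = 1·95 + 76; 95 = 1·76 + 19; 76 = 4·19 + 0 → 19
19 does not divide 276, so a solution does not exist.

No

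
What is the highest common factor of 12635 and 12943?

7

Euclid: 12943 = 1·12635 + 308; 12635 = 41·308 + 7; 308 = 44·7 + 0. Last nonzero remainder: 7.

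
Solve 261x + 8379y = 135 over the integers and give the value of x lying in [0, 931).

771

gcd(261, 8379) = 9 (Euclid: 8379 = 32·261 + 27; 261 = 9·27 + 18; 27 = 1·18 + 9; 18 = 2·9 + 0), and 9 | 135.
Extended Euclid: 261·(-321) + 8379·(10) = 9. Scale by 15: x₀ = -4815.
General solution x = x₀ + 931t; reducing mod 931 gives x = 771 (and y = -24).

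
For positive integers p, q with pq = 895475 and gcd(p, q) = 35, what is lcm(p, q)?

25585

Since gcd(p,q)·lcm(p,q) = pq, lcm = 895475/35 = 25585.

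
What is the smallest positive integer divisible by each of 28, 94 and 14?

28 = 2² · 7; 94 = 2 · 47; 14 = 2 · 7
lcm takes max exponent of each prime: 2² · 7 · 47 = 1316

1316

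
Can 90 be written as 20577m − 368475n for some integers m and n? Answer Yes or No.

gcd(20577, 368475): 368475 = 17·20577 + 18666; 20577 = 1·18666 + 1911; 18666 = 9·1911 + 1467; 1911 = 1·1467 + 444; 1467 = 3·444 + 135; 444 = 3·135 + 39; 135 = 3·39 + 18; 39 = 2·18 + 3; 18 = 6·3 + 0 → 3
3 divides 90, so a solution exists.

Yes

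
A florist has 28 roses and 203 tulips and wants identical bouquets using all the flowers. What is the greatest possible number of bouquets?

7

Euclid: 203 = 7·28 + 7; 28 = 4·7 + 0. Last nonzero remainder: 7.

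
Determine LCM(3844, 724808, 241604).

42071742015688

lcm(3844, 724808) = 3844·724808/gcd = 2786161952/4 = 696540488
lcm(696540488, 241604) = 696540488·241604/gcd = 168286968062752/4 = 42071742015688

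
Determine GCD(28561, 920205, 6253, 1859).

gcd(28561, 920205): 920205 = 32·28561 + 6253; 28561 = 4·6253 + 3549; 6253 = 1·3549 + 2704; 3549 = 1·2704 + 845; 2704 = 3·845 + 169; 845 = 5·169 + 0 → 169
gcd(169, 6253): 6253 = 37·169 + 0 → 169
gcd(169, 1859): 1859 = 11·169 + 0 → 169

169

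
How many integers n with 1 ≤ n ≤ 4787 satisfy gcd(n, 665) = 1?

3110

665 = 5·7·19. Inclusion–exclusion on these primes:
4787 − ⌊4787/5⌋ − ⌊4787/7⌋ − ⌊4787/19⌋ + ⌊4787/35⌋ + ⌊4787/95⌋ + ⌊4787/133⌋ − ⌊4787/665⌋ = 3110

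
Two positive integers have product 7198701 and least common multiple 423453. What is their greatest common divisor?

From gcd × lcm = mn: gcd = 7198701 / 423453 = 17.

17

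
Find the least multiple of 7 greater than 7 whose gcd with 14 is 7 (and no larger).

14 = 7·2. Any a with gcd(a, 14) = 7 is a multiple of 7, say 7s, with s coprime to 2.
Need s > 7/7, so s ≥ 2. First s ≥ 2 with gcd(s, 2) = 1 is s = 3. Thus a = 7·3 = 21.

21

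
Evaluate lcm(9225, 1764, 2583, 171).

34353900

lcm(9225, 1764) = 9225·1764/gcd = 16272900/9 = 1808100
lcm(1808100, 2583) = 1808100·2583/gcd = 4670322300/2583 = 1808100
lcm(1808100, 171) = 1808100·171/gcd = 309185100/9 = 34353900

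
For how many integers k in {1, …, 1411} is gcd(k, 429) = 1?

789

429 = 3·11·13. Inclusion–exclusion on these primes:
1411 − ⌊1411/3⌋ − ⌊1411/11⌋ − ⌊1411/13⌋ + ⌊1411/33⌋ + ⌊1411/39⌋ + ⌊1411/143⌋ − ⌊1411/429⌋ = 789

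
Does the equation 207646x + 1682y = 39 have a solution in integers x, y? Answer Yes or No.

By Bézout, 207646x + 1682y = 39 has integer solutions iff gcd(207646, 1682) | 39.
Euclid: 207646 = 123·1682 + 760; 1682 = 2·760 + 162; 760 = 4·162 + 112; 162 = 1·112 + 50; 112 = 2·50 + 12; 50 = 4·12 + 2; 12 = 6·2 + 0. gcd = 2; 39 mod 2 = 1. No.

No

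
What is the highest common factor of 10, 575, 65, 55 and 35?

gcd(10, 575): 575 = 57·10 + 5; 10 = 2·5 + 0 → 5
gcd(5, 65): 65 = 13·5 + 0 → 5
gcd(5, 55): 55 = 11·5 + 0 → 5
gcd(5, 35): 35 = 7·5 + 0 → 5

5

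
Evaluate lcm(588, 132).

588 = 2² · 3 · 7²; 132 = 2² · 3 · 11
max exponents: 2² · 3 · 7² · 11 = 6468

6468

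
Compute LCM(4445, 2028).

9014460

4445 = 5 · 7 · 127; 2028 = 2² · 3 · 13²
max exponents: 2² · 3 · 5 · 7 · 13² · 127 = 9014460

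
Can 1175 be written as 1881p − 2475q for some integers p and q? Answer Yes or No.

By Bézout, 1881p − 2475q = 1175 has integer solutions iff gcd(1881, 2475) | 1175.
Euclid: 2475 = 1·1881 + 594; 1881 = 3·594 + 99; 594 = 6·99 + 0. gcd = 99; 1175 mod 99 = 86. No.

No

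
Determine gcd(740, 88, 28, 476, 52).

740 = 2² · 5 · 37; 88 = 2³ · 11; 28 = 2² · 7; 476 = 2² · 7 · 17; 52 = 2² · 13
gcd takes min exponent of each prime: 2² = 4

4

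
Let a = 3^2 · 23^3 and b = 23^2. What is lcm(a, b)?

109503

max exponent per prime: 3^2 · 23^3 = 109503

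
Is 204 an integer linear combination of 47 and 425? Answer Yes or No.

Yes

gcd(47, 425): 425 = 9·47 + 2; 47 = 23·2 + 1; 2 = 2·1 + 0 → 1
1 divides 204, so a solution exists.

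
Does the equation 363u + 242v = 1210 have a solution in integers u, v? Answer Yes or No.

Yes

By Bézout, 363u + 242v = 1210 has integer solutions iff gcd(363, 242) | 1210.
Euclid: 363 = 1·242 + 121; 242 = 2·121 + 0. gcd = 121; 1210 mod 121 = 0. Yes.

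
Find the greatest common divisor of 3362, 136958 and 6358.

2

gcd(3362, 136958): 136958 = 40·3362 + 2478; 3362 = 1·2478 + 884; 2478 = 2·884 + 710; 884 = 1·710 + 174; 710 = 4·174 + 14; 174 = 12·14 + 6; 14 = 2·6 + 2; 6 = 3·2 + 0 → 2
gcd(2, 6358): 6358 = 3179·2 + 0 → 2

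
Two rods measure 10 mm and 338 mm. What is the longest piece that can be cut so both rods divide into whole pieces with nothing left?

2

Euclid: 338 = 33·10 + 8; 10 = 1·8 + 2; 8 = 4·2 + 0. Last nonzero remainder: 2.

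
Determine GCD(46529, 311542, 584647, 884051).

46529 = 7 · 17² · 23; 311542 = 2 · 7² · 11 · 17²; 584647 = 7 · 17⁴; 884051 = 7 · 17² · 19 · 23
gcd takes min exponent of each prime: 7 · 17² = 2023

2023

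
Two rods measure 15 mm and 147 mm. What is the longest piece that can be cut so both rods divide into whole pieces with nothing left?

15 = 3 · 5
147 = 3 · 7²
Common: 3 = 3

3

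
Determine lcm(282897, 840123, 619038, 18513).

282897 = 3² · 17 · 43²; 840123 = 3² · 17³ · 19; 619038 = 2 · 3² · 7 · 17³; 18513 = 3² · 11² · 17
lcm takes max exponent of each prime: 2 · 3² · 7 · 11² · 17³ · 19 · 43² = 2631438301338

2631438301338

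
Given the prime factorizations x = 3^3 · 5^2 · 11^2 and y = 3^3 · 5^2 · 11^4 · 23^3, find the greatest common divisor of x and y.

min exponent per shared prime: 3^3 · 5^2 · 11^2 = 81675

81675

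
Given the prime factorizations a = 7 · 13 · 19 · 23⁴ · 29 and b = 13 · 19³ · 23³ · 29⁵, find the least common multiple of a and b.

max exponent per prime: 7 · 13 · 19³ · 23⁴ · 29⁵ = 3582642955536411221

3582642955536411221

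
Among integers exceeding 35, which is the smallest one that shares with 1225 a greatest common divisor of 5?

40

Multiples of 5 above 35: 5·8, 5·9, … . Need the cofactor coprime to 1225/5 = 245.
Checking s = 8, 9, … the first with gcd(s, 245) = 1 is s = 8, giving 40.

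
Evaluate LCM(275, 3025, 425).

51425

lcm(275, 3025) = 275·3025/gcd = 831875/275 = 3025
lcm(3025, 425) = 3025·425/gcd = 1285625/25 = 51425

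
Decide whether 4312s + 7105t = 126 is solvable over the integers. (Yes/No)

By Bézout, 4312s + 7105t = 126 has integer solutions iff gcd(4312, 7105) | 126.
Euclid: 7105 = 1·4312 + 2793; 4312 = 1·2793 + 1519; 2793 = 1·1519 + 1274; 1519 = 1·1274 + 245; 1274 = 5·245 + 49; 245 = 5·49 + 0. gcd = 49; 126 mod 49 = 28. No.

No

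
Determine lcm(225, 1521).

gcd first: 1521 = 6·225 + 171; 225 = 1·171 + 54; 171 = 3·54 + 9; 54 = 6·9 + 0 → gcd = 9
lcm = 225·1521/gcd = 342225/9 = 38025

38025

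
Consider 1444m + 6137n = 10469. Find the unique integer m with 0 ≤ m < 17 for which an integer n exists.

Euclid: 6137 = 4·1444 + 361; 1444 = 4·361 + 0 → gcd = 361; 10469 = 361·29.
Back-substitution yields 1444·(-4) + 6137·(1) = 361, so one solution is m = -4·29 = -116, n = 1·29 = 29.
Solutions in m differ by 6137/361 = 17; the one in [0, 17) is -116 mod 17 = 3.

3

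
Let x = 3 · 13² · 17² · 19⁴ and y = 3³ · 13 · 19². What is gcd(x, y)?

min exponent per shared prime: 3 · 13 · 19² = 14079

14079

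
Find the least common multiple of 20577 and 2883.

gcd first: 20577 = 7·2883 + 396; 2883 = 7·396 + 111; 396 = 3·111 + 63; 111 = 1·63 + 48; 63 = 1·48 + 15; 48 = 3·15 + 3; 15 = 5·3 + 0 → gcd = 3
lcm = 20577·2883/gcd = 59323491/3 = 19774497

19774497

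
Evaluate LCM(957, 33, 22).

1914

957 = 3 · 11 · 29; 33 = 3 · 11; 22 = 2 · 11
lcm takes max exponent of each prime: 2 · 3 · 11 · 29 = 1914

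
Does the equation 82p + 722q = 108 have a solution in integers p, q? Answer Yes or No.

Yes

gcd(82, 722): 722 = 8·82 + 66; 82 = 1·66 + 16; 66 = 4·16 + 2; 16 = 8·2 + 0 → 2
2 divides 108, so a solution exists.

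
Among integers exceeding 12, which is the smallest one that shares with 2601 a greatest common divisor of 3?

gcd(m, 2601) = 3 forces 3 | m; write m = 3s. Then gcd(3s, 3·867) = 3·gcd(s, 867), so need gcd(s, 867) = 1.
3s > 12 gives s ≥ 5. The least s ≥ 5 coprime to 867 is 5, so m = 3·5 = 15.

15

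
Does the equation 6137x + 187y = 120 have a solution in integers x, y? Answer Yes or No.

No

By Bézout, 6137x + 187y = 120 has integer solutions iff gcd(6137, 187) | 120.
Euclid: 6137 = 32·187 + 153; 187 = 1·153 + 34; 153 = 4·34 + 17; 34 = 2·17 + 0. gcd = 17; 120 mod 17 = 1. No.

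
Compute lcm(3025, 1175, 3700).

21041900

3025 = 5² · 11²; 1175 = 5² · 47; 3700 = 2² · 5² · 37
lcm takes max exponent of each prime: 2² · 5² · 11² · 37 · 47 = 21041900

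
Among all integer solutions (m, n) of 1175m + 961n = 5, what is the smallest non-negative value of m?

732

gcd(1175, 961) = 1 (Euclid: 1175 = 1·961 + 214; 961 = 4·214 + 105; 214 = 2·105 + 4; 105 = 26·4 + 1; 4 = 4·1 + 0), and 1 | 5.
Extended Euclid: 1175·(-238) + 961·(291) = 1. Scale by 5: m₀ = -1190.
General solution m = m₀ + 961t; reducing mod 961 gives m = 732 (and n = -895).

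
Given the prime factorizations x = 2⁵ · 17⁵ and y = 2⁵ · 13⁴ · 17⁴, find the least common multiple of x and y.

1297681144864

max exponent per prime: 2⁵ · 13⁴ · 17⁵ = 1297681144864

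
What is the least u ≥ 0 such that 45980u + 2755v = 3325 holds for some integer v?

9

Euclid: 45980 = 16·2755 + 1900; 2755 = 1·1900 + 855; 1900 = 2·855 + 190; 855 = 4·190 + 95; 190 = 2·95 + 0 → gcd = 95; 3325 = 95·35.
Back-substitution yields 45980·(-13) + 2755·(217) = 95, so one solution is u = -13·35 = -455, v = 217·35 = 7595.
Solutions in u differ by 2755/95 = 29; the one in [0, 29) is -455 mod 29 = 9.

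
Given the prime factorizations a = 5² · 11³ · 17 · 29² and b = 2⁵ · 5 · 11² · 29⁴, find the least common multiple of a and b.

max exponent per prime: 2⁵ · 5² · 11³ · 17 · 29⁴ = 12802917749600

12802917749600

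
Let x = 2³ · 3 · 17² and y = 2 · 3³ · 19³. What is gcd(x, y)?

min exponent per shared prime: 2 · 3 = 6

6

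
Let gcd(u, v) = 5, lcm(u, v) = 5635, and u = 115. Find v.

245

u·v = gcd·lcm = 5·5635 = 28175, so v = 28175/115 = 245.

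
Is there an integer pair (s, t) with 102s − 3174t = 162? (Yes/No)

By Bézout, 102s − 3174t = 162 has integer solutions iff gcd(102, 3174) | 162.
Euclid: 3174 = 31·102 + 12; 102 = 8·12 + 6; 12 = 2·6 + 0. gcd = 6; 162 mod 6 = 0. Yes.

Yes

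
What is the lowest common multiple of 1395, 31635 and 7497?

816910605

1395 = 3² · 5 · 31; 31635 = 3² · 5 · 19 · 37; 7497 = 3² · 7² · 17
lcm takes max exponent of each prime: 3² · 5 · 7² · 17 · 19 · 31 · 37 = 816910605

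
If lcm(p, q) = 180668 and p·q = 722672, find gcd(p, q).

4

gcd·lcm = product, so gcd = 722672/180668 = 4.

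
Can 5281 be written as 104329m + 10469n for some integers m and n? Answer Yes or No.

No

By Bézout, 104329m + 10469n = 5281 has integer solutions iff gcd(104329, 10469) | 5281.
Euclid: 104329 = 9·10469 + 10108; 10469 = 1·10108 + 361; 10108 = 28·361 + 0. gcd = 361; 5281 mod 361 = 227. No.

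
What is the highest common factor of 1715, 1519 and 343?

49

gcd(1715, 1519): 1715 = 1·1519 + 196; 1519 = 7·196 + 147; 196 = 1·147 + 49; 147 = 3·49 + 0 → 49
gcd(49, 343): 343 = 7·49 + 0 → 49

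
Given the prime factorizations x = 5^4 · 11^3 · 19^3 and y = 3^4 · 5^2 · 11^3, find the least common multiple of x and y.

max exponent per prime: 3^4 · 5^4 · 11^3 · 19^3 = 462172280625

462172280625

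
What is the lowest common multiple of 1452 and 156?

18876

gcd first: 1452 = 9·156 + 48; 156 = 3·48 + 12; 48 = 4·12 + 0 → gcd = 12
lcm = 1452·156/gcd = 226512/12 = 18876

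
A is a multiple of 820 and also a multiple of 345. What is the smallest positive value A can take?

56580

820 = 2² · 5 · 41; 345 = 3 · 5 · 23
max exponents: 2² · 3 · 5 · 23 · 41 = 56580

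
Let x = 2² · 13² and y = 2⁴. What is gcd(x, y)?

min exponent per shared prime: 2² = 4

4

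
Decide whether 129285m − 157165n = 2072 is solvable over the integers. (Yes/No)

By Bézout, 129285m − 157165n = 2072 has integer solutions iff gcd(129285, 157165) | 2072.
Euclid: 157165 = 1·129285 + 27880; 129285 = 4·27880 + 17765; 27880 = 1·17765 + 10115; 17765 = 1·10115 + 7650; 10115 = 1·7650 + 2465; 7650 = 3·2465 + 255; 2465 = 9·255 + 170; 255 = 1·170 + 85; 170 = 2·85 + 0. gcd = 85; 2072 mod 85 = 32. No.

No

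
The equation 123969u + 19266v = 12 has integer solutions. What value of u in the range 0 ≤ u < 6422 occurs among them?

948

gcd(123969, 19266) = 3 (Euclid: 123969 = 6·19266 + 8373; 19266 = 2·8373 + 2520; 8373 = 3·2520 + 813; 2520 = 3·813 + 81; 813 = 10·81 + 3; 81 = 27·3 + 0), and 3 | 12.
Extended Euclid: 123969·(237) + 19266·(-1525) = 3. Scale by 4: u₀ = 948.
General solution u = u₀ + 6422t; reducing mod 6422 gives u = 948 (and v = -6100).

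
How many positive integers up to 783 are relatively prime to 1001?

564

Prime factors of 1001: 7, 11, 13. Count integers ≤ 783 divisible by none of them.
By inclusion–exclusion: 783 − ⌊783/7⌋ − ⌊783/11⌋ − ⌊783/13⌋ + ⌊783/77⌋ + ⌊783/91⌋ + ⌊783/143⌋ − ⌊783/1001⌋ = 564.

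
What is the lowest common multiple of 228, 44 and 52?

228 = 2² · 3 · 19; 44 = 2² · 11; 52 = 2² · 13
lcm takes max exponent of each prime: 2² · 3 · 11 · 13 · 19 = 32604

32604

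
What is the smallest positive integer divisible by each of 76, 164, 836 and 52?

445588

76 = 2² · 19; 164 = 2² · 41; 836 = 2² · 11 · 19; 52 = 2² · 13
lcm takes max exponent of each prime: 2² · 11 · 13 · 19 · 41 = 445588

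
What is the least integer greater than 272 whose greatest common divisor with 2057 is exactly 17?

Multiples of 17 above 272: 17·17, 17·18, … . Need the cofactor coprime to 2057/17 = 121.
Checking s = 17, 18, … the first with gcd(s, 121) = 1 is s = 17, giving 289.

289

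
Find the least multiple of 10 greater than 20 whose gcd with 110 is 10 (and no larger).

Multiples of 10 above 20: 10·3, 10·4, … . Need the cofactor coprime to 110/10 = 11.
Checking s = 3, 4, … the first with gcd(s, 11) = 1 is s = 3, giving 30.

30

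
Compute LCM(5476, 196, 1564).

104914684

5476 = 2² · 37²; 196 = 2² · 7²; 1564 = 2² · 17 · 23
lcm takes max exponent of each prime: 2² · 7² · 17 · 23 · 37² = 104914684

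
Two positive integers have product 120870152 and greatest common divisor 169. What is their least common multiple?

For any two positive integers, gcd × lcm equals their product. Hence lcm = 120870152 / 169 = 715208.

715208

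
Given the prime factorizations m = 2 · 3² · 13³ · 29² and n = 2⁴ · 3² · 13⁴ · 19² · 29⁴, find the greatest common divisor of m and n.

min exponent per shared prime: 2 · 3² · 13³ · 29² = 33258186

33258186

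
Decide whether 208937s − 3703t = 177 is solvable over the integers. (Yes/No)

Yes

By Bézout, 208937s − 3703t = 177 has integer solutions iff gcd(208937, 3703) | 177.
Euclid: 208937 = 56·3703 + 1569; 3703 = 2·1569 + 565; 1569 = 2·565 + 439; 565 = 1·439 + 126; 439 = 3·126 + 61; 126 = 2·61 + 4; 61 = 15·4 + 1; 4 = 4·1 + 0. gcd = 1; 177 mod 1 = 0. Yes.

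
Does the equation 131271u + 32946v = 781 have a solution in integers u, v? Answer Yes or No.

gcd(131271, 32946): 131271 = 3·32946 + 32433; 32946 = 1·32433 + 513; 32433 = 63·513 + 114; 513 = 4·114 + 57; 114 = 2·57 + 0 → 57
57 does not divide 781, so a solution does not exist.

No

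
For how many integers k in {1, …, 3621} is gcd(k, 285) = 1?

1830

285 = 3·5·19. Inclusion–exclusion on these primes:
3621 − ⌊3621/3⌋ − ⌊3621/5⌋ − ⌊3621/19⌋ + ⌊3621/15⌋ + ⌊3621/57⌋ + ⌊3621/95⌋ − ⌊3621/285⌋ = 1830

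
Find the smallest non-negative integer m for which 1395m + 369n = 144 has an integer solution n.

Euclid: 1395 = 3·369 + 288; 369 = 1·288 + 81; 288 = 3·81 + 45; 81 = 1·45 + 36; 45 = 1·36 + 9; 36 = 4·9 + 0 → gcd = 9; 144 = 9·16.
Back-substitution yields 1395·(9) + 369·(-34) = 9, so one solution is m = 9·16 = 144, n = -34·16 = -544.
Solutions in m differ by 369/9 = 41; the one in [0, 41) is 144 mod 41 = 21.

21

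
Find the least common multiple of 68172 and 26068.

gcd first: 68172 = 2·26068 + 16036; 26068 = 1·16036 + 10032; 16036 = 1·10032 + 6004; 10032 = 1·6004 + 4028; 6004 = 1·4028 + 1976; 4028 = 2·1976 + 76; 1976 = 26·76 + 0 → gcd = 76
lcm = 68172·26068/gcd = 1777107696/76 = 23382996

23382996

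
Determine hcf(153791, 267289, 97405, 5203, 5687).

121

153791 = 11² · 31 · 41; 267289 = 11² · 47²; 97405 = 5 · 7 · 11² · 23; 5203 = 11² · 43; 5687 = 11² · 47
gcd takes min exponent of each prime: 11² = 121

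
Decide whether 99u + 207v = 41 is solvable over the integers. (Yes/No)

By Bézout, 99u + 207v = 41 has integer solutions iff gcd(99, 207) | 41.
Euclid: 207 = 2·99 + 9; 99 = 11·9 + 0. gcd = 9; 41 mod 9 = 5. No.

No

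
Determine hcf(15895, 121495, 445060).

15895 = 5 · 11 · 17²; 121495 = 5 · 11 · 47²; 445060 = 2² · 5 · 7 · 11 · 17²
gcd takes min exponent of each prime: 5 · 11 = 55

55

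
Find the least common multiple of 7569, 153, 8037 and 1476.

7569 = 3² · 29²; 153 = 3² · 17; 8037 = 3² · 19 · 47; 1476 = 2² · 3² · 41
lcm takes max exponent of each prime: 2² · 3² · 17 · 19 · 29² · 41 · 47 = 18844418196

18844418196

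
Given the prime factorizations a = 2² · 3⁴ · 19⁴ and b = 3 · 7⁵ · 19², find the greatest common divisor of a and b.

min exponent per shared prime: 3 · 19² = 1083

1083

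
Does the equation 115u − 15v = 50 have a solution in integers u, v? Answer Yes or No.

Yes

gcd(115, 15): 115 = 7·15 + 10; 15 = 1·10 + 5; 10 = 2·5 + 0 → 5
5 divides 50, so a solution exists.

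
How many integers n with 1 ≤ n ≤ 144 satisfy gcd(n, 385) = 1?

90

385 = 5·7·11. Inclusion–exclusion on these primes:
144 − ⌊144/5⌋ − ⌊144/7⌋ − ⌊144/11⌋ + ⌊144/35⌋ + ⌊144/55⌋ + ⌊144/77⌋ − ⌊144/385⌋ = 90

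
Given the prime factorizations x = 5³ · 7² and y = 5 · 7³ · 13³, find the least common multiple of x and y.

max exponent per prime: 5³ · 7³ · 13³ = 94196375

94196375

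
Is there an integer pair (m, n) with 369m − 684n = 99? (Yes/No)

gcd(369, 684): 684 = 1·369 + 315; 369 = 1·315 + 54; 315 = 5·54 + 45; 54 = 1·45 + 9; 45 = 5·9 + 0 → 9
9 divides 99, so a solution exists.

Yes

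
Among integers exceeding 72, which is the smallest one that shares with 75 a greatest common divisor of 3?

75 = 3·25. Any t with gcd(t, 75) = 3 is a multiple of 3, say 3s, with s coprime to 25.
Need s > 72/3, so s ≥ 25. First s ≥ 25 with gcd(s, 25) = 1 is s = 26. Thus t = 3·26 = 78.

78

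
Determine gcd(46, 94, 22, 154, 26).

2

46 = 2 · 23; 94 = 2 · 47; 22 = 2 · 11; 154 = 2 · 7 · 11; 26 = 2 · 13
gcd takes min exponent of each prime: 2 = 2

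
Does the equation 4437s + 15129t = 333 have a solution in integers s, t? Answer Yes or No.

Yes

gcd(4437, 15129): 15129 = 3·4437 + 1818; 4437 = 2·1818 + 801; 1818 = 2·801 + 216; 801 = 3·216 + 153; 216 = 1·153 + 63; 153 = 2·63 + 27; 63 = 2·27 + 9; 27 = 3·9 + 0 → 9
9 divides 333, so a solution exists.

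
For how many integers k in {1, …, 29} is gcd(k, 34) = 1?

Prime factors of 34: 2, 17. Count integers ≤ 29 divisible by none of them.
By inclusion–exclusion: 29 − ⌊29/2⌋ − ⌊29/17⌋ + ⌊29/34⌋ = 14.

14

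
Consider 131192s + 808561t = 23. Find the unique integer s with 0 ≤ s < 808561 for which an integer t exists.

Reduce mod 808561: 131192s ≡ 23 (mod 808561). With g = gcd(131192, 808561) = 1 dividing 23, divide through: 131192s ≡ 23 (mod 808561).
Since gcd(131192, 808561) = 1, s ≡ 23·(131192)⁻¹ ≡ 414912 (mod 808561). Smallest non-negative: 414912.

414912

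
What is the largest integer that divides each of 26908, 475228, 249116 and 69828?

4

gcd(26908, 475228): 475228 = 17·26908 + 17792; 26908 = 1·17792 + 9116; 17792 = 1·9116 + 8676; 9116 = 1·8676 + 440; 8676 = 19·440 + 316; 440 = 1·316 + 124; 316 = 2·124 + 68; 124 = 1·68 + 56; 68 = 1·56 + 12; 56 = 4·12 + 8; 12 = 1·8 + 4; 8 = 2·4 + 0 → 4
gcd(4, 249116): 249116 = 62279·4 + 0 → 4
gcd(4, 69828): 69828 = 17457·4 + 0 → 4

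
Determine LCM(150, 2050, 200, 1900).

lcm(150, 2050) = 150·2050/gcd = 307500/50 = 6150
lcm(6150, 200) = 6150·200/gcd = 1230000/50 = 24600
lcm(24600, 1900) = 24600·1900/gcd = 46740000/100 = 467400

467400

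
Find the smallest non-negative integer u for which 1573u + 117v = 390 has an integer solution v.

3

Reduce mod 117: 1573u ≡ 390 (mod 117). With g = gcd(1573, 117) = 13 dividing 390, divide through: 121u ≡ 30 (mod 9).
Since gcd(121, 9) = 1, u ≡ 30·(121)⁻¹ ≡ 3 (mod 9). Smallest non-negative: 3.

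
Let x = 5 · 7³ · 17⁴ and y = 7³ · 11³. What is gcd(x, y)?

343

min exponent per shared prime: 7³ = 343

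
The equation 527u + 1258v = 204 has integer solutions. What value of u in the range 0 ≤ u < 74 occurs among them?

72

gcd(527, 1258) = 17 (Euclid: 1258 = 2·527 + 204; 527 = 2·204 + 119; 204 = 1·119 + 85; 119 = 1·85 + 34; 85 = 2·34 + 17; 34 = 2·17 + 0), and 17 | 204.
Extended Euclid: 527·(-31) + 1258·(13) = 17. Scale by 12: u₀ = -372.
General solution u = u₀ + 74t; reducing mod 74 gives u = 72 (and v = -30).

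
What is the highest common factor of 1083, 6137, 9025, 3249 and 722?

361

1083 = 3 · 19²; 6137 = 17 · 19²; 9025 = 5² · 19²; 3249 = 3² · 19²; 722 = 2 · 19²
gcd takes min exponent of each prime: 19² = 361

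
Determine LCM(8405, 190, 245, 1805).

297352090

8405 = 5 · 41²; 190 = 2 · 5 · 19; 245 = 5 · 7²; 1805 = 5 · 19²
lcm takes max exponent of each prime: 2 · 5 · 7² · 19² · 41² = 297352090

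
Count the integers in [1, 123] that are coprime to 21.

70

21 = 3·7. Inclusion–exclusion on these primes:
123 − ⌊123/3⌋ − ⌊123/7⌋ + ⌊123/21⌋ = 70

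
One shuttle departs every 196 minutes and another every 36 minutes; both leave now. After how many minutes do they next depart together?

196 = 2² · 7²; 36 = 2² · 3²
max exponents: 2² · 3² · 7² = 1764

1764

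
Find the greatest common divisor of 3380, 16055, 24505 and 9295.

845

gcd(3380, 16055): 16055 = 4·3380 + 2535; 3380 = 1·2535 + 845; 2535 = 3·845 + 0 → 845
gcd(845, 24505): 24505 = 29·845 + 0 → 845
gcd(845, 9295): 9295 = 11·845 + 0 → 845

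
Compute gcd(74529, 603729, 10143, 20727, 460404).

gcd(74529, 603729): 603729 = 8·74529 + 7497; 74529 = 9·7497 + 7056; 7497 = 1·7056 + 441; 7056 = 16·441 + 0 → 441
gcd(441, 10143): 10143 = 23·441 + 0 → 441
gcd(441, 20727): 20727 = 47·441 + 0 → 441
gcd(441, 460404): 460404 = 1044·441 + 0 → 441

441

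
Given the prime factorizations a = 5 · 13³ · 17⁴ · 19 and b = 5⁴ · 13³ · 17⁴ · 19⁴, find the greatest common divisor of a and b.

17432085515

min exponent per shared prime: 5 · 13³ · 17⁴ · 19 = 17432085515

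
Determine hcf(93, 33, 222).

3

gcd(93, 33): 93 = 2·33 + 27; 33 = 1·27 + 6; 27 = 4·6 + 3; 6 = 2·3 + 0 → 3
gcd(3, 222): 222 = 74·3 + 0 → 3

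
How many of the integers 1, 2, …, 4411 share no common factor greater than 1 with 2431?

2431 = 11·13·17. Inclusion–exclusion on these primes:
4411 − ⌊4411/11⌋ − ⌊4411/13⌋ − ⌊4411/17⌋ + ⌊4411/143⌋ + ⌊4411/187⌋ + ⌊4411/221⌋ − ⌊4411/2431⌋ = 3483

3483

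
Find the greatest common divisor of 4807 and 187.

4807 = 11 · 19 · 23
187 = 11 · 17
Common: 11 = 11

11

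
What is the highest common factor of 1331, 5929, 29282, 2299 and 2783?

121

gcd(1331, 5929): 5929 = 4·1331 + 605; 1331 = 2·605 + 121; 605 = 5·121 + 0 → 121
gcd(121, 29282): 29282 = 242·121 + 0 → 121
gcd(121, 2299): 2299 = 19·121 + 0 → 121
gcd(121, 2783): 2783 = 23·121 + 0 → 121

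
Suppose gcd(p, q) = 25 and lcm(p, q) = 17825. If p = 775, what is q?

575

Using pq = gcd(p,q)·lcm(p,q) = 25·17825 = 445625, we get q = 445625/775 = 575.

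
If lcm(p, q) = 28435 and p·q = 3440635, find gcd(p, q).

gcd·lcm = product, so gcd = 3440635/28435 = 121.

121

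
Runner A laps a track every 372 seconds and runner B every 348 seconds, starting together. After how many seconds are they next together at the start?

10788

372 = 2² · 3 · 31; 348 = 2² · 3 · 29
max exponents: 2² · 3 · 29 · 31 = 10788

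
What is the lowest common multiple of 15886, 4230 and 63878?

15886 = 2 · 13² · 47; 4230 = 2 · 3² · 5 · 47; 63878 = 2 · 19 · 41²
lcm takes max exponent of each prime: 2 · 3² · 5 · 13² · 19 · 41² · 47 = 22832232930

22832232930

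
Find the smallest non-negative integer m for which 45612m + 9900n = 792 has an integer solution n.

Reduce mod 9900: 45612m ≡ 792 (mod 9900). With g = gcd(45612, 9900) = 36 dividing 792, divide through: 1267m ≡ 22 (mod 275).
Since gcd(1267, 275) = 1, m ≡ 22·(1267)⁻¹ ≡ 66 (mod 275). Smallest non-negative: 66.

66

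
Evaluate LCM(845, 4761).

845 = 5 · 13²; 4761 = 3² · 23²
max exponents: 3² · 5 · 13² · 23² = 4023045

4023045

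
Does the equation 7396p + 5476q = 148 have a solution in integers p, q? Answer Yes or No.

By Bézout, 7396p + 5476q = 148 has integer solutions iff gcd(7396, 5476) | 148.
Euclid: 7396 = 1·5476 + 1920; 5476 = 2·1920 + 1636; 1920 = 1·1636 + 284; 1636 = 5·284 + 216; 284 = 1·216 + 68; 216 = 3·68 + 12; 68 = 5·12 + 8; 12 = 1·8 + 4; 8 = 2·4 + 0. gcd = 4; 148 mod 4 = 0. Yes.

Yes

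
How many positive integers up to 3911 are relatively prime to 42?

42 = 2·3·7. Inclusion–exclusion on these primes:
3911 − ⌊3911/2⌋ − ⌊3911/3⌋ − ⌊3911/7⌋ + ⌊3911/6⌋ + ⌊3911/14⌋ + ⌊3911/21⌋ − ⌊3911/42⌋ = 1118

1118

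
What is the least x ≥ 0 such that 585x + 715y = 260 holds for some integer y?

gcd(585, 715) = 65 (Euclid: 715 = 1·585 + 130; 585 = 4·130 + 65; 130 = 2·65 + 0), and 65 | 260.
Extended Euclid: 585·(5) + 715·(-4) = 65. Scale by 4: x₀ = 20.
General solution x = x₀ + 11t; reducing mod 11 gives x = 9 (and y = -7).

9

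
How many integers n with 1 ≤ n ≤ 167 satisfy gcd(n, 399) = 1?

Prime factors of 399: 3, 7, 19. Count integers ≤ 167 divisible by none of them.
By inclusion–exclusion: 167 − ⌊167/3⌋ − ⌊167/7⌋ − ⌊167/19⌋ + ⌊167/21⌋ + ⌊167/57⌋ + ⌊167/133⌋ − ⌊167/399⌋ = 91.

91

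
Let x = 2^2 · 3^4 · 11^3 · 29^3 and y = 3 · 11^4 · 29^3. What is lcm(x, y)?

115693709076

max exponent per prime: 2^2 · 3^4 · 11^4 · 29^3 = 115693709076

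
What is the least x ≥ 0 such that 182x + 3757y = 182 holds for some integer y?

Euclid: 3757 = 20·182 + 117; 182 = 1·117 + 65; 117 = 1·65 + 52; 65 = 1·52 + 13; 52 = 4·13 + 0 → gcd = 13; 182 = 13·14.
Back-substitution yields 182·(62) + 3757·(-3) = 13, so one solution is x = 62·14 = 868, y = -3·14 = -42.
Solutions in x differ by 3757/13 = 289; the one in [0, 289) is 868 mod 289 = 1.

1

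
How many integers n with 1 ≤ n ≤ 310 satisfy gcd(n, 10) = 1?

Prime factors of 10: 2, 5. Count integers ≤ 310 divisible by none of them.
By inclusion–exclusion: 310 − ⌊310/2⌋ − ⌊310/5⌋ + ⌊310/10⌋ = 124.

124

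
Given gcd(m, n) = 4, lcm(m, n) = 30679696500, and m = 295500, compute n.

m·n = gcd·lcm = 4·30679696500 = 122718786000, so n = 122718786000/295500 = 415292.

415292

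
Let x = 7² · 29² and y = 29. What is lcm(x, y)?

max exponent per prime: 7² · 29² = 41209

41209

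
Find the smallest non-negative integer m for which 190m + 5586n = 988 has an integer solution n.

Reduce mod 5586: 190m ≡ 988 (mod 5586). With g = gcd(190, 5586) = 38 dividing 988, divide through: 5m ≡ 26 (mod 147).
Since gcd(5, 147) = 1, m ≡ 26·(5)⁻¹ ≡ 64 (mod 147). Smallest non-negative: 64.

64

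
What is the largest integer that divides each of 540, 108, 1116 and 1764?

36

gcd(540, 108): 540 = 5·108 + 0 → 108
gcd(108, 1116): 1116 = 10·108 + 36; 108 = 3·36 + 0 → 36
gcd(36, 1764): 1764 = 49·36 + 0 → 36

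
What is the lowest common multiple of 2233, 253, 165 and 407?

28504245

2233 = 7 · 11 · 29; 253 = 11 · 23; 165 = 3 · 5 · 11; 407 = 11 · 37
lcm takes max exponent of each prime: 3 · 5 · 7 · 11 · 23 · 29 · 37 = 28504245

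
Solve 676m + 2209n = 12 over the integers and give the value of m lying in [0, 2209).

Euclid: 2209 = 3·676 + 181; 676 = 3·181 + 133; 181 = 1·133 + 48; 133 = 2·48 + 37; 48 = 1·37 + 11; 37 = 3·11 + 4; 11 = 2·4 + 3; 4 = 1·3 + 1; 3 = 3·1 + 0 → gcd = 1; 12 = 1·12.
Back-substitution yields 676·(598) + 2209·(-183) = 1, so one solution is m = 598·12 = 7176, n = -183·12 = -2196.
Solutions in m differ by 2209/1 = 2209; the one in [0, 2209) is 7176 mod 2209 = 549.

549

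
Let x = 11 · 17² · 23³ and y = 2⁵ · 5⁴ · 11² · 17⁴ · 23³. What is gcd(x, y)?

38678893

min exponent per shared prime: 11 · 17² · 23³ = 38678893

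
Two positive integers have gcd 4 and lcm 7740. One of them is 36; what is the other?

Using ab = gcd(a,b)·lcm(a,b) = 4·7740 = 30960, we get b = 30960/36 = 860.

860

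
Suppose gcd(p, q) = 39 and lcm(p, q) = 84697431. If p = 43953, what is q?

p·q = gcd·lcm = 39·84697431 = 3303199809, so q = 3303199809/43953 = 75153.

75153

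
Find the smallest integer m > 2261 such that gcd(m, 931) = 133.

2394

Multiples of 133 above 2261: 133·18, 133·19, … . Need the cofactor coprime to 931/133 = 7.
Checking s = 18, 19, … the first with gcd(s, 7) = 1 is s = 18, giving 2394.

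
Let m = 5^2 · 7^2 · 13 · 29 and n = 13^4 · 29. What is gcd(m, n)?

min exponent per shared prime: 13 · 29 = 377

377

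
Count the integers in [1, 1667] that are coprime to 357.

897

Prime factors of 357: 3, 7, 17. Count integers ≤ 1667 divisible by none of them.
By inclusion–exclusion: 1667 − ⌊1667/3⌋ − ⌊1667/7⌋ − ⌊1667/17⌋ + ⌊1667/21⌋ + ⌊1667/51⌋ + ⌊1667/119⌋ − ⌊1667/357⌋ = 897.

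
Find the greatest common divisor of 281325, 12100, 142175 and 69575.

gcd(281325, 12100): 281325 = 23·12100 + 3025; 12100 = 4·3025 + 0 → 3025
gcd(3025, 142175): 142175 = 47·3025 + 0 → 3025
gcd(3025, 69575): 69575 = 23·3025 + 0 → 3025

3025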